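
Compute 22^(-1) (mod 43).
Since 43 is prime, by Fermat 22^(-1) ≡ 22^{41} ≡ 2 (mod 43). Verify: 22 × 2 = 44 ≡ 1 (mod 43)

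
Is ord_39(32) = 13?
Powers of 32 mod 39: 32^1≡32, 32^2≡10, 32^3≡8, 32^4≡22, 32^5≡2, 32^6≡25, 32^7≡20, 32^8≡16, 32^9≡5, 32^10≡4, 32^11≡11, 32^12≡1. Already 32^12≡1, so the order is 12 < 13. No, the actual order is 12.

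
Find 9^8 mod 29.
By repeated squaring mod 29: 9^{1}≡9, 9^{2}≡23, 9^{4}≡7, 9^{8}≡20. So 9^{8} ≡ 20 mod 29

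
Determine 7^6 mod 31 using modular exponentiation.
By repeated squaring (mod 31): 7^{1}≡7, 7^{2}≡18, 7^{4}≡14. Then 7^{6} = 7^{4+2} ≡ 14 × 18 ≡ 4 (mod 31)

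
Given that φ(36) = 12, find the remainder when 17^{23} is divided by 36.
By Euler: 17^{12} ≡ 1 mod 36 since gcd(17, 36) = 1. 23 = 1×12 + 11. So 17^{23} ≡ 17^{11} ≡ 17 mod 36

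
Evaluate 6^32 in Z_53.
By repeated squaring mod 53: 6^{1}≡6, 6^{2}≡36, 6^{4}≡24, 6^{8}≡46, 6^{16}≡49, 6^{32}≡16. So 6^{32} ≡ 16 mod 53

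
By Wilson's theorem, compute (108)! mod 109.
By Wilson's theorem, (108)! ≡ -1 ≡ 108 mod 109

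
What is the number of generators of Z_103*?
Number of primitive roots mod 103 = φ(p-1) = φ(102) = 32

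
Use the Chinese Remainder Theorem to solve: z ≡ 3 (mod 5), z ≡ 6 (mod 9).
M = 5 × 9 = 45. M₁ = 9, y₁ ≡ 4 (mod 5). M₂ = 5, y₂ ≡ 2 (mod 9). z = 3×9×4 + 6×5×2 ≡ 33 (mod 45)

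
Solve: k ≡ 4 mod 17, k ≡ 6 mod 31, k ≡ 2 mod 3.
M = 17 × 31 × 3 = 1581. M₁ = 93, y₁ ≡ 15 mod 17. M₂ = 51, y₂ ≡ 14 mod 31. M₃ = 527, y₃ ≡ 2 mod 3. k = 4×93×15 + 6×51×14 + 2×527×2 ≡ 905 mod 1581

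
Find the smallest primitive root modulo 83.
g = 2. Powers: [2, 4, 8, 16, 32, 64, ...] generates all 82 non-zero residues.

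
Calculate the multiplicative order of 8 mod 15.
Powers of 8 mod 15: 8^1≡8, 8^2≡4, 8^3≡2, 8^4≡1. So the order of 8 is 4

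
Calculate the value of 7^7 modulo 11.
By repeated squaring (mod 11): 7^{1}≡7, 7^{2}≡5, 7^{4}≡3. Then 7^{7} = 7^{4+2+1} ≡ 3 × 5 × 7 ≡ 6 (mod 11)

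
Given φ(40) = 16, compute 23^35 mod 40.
By Euler: 23^{16} ≡ 1 mod 40 since gcd(23, 40) = 1. 35 = 2×16 + 3. So 23^{35} ≡ 23^{3} ≡ 7 mod 40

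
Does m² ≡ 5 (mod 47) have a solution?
By Euler's criterion: 5^{23} ≡ 46 (mod 47). Since this equals -1 (≡ 46), 5 is not a QR.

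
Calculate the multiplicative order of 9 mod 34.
Powers of 9 mod 34: 9^1≡9, 9^2≡13, 9^3≡15, 9^4≡33, 9^5≡25, 9^6≡21, 9^7≡19, 9^8≡1. So the order of 9 is 8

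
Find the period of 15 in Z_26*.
Powers of 15 mod 26: 15^1≡15, 15^2≡17, 15^3≡21, 15^4≡3, 15^5≡19, 15^6≡25, 15^7≡11, 15^8≡9, 15^9≡5, 15^10≡23, 15^11≡7, 15^12≡1. Order = 12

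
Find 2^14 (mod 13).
Using Fermat: 2^{12} ≡ 1 (mod 13). 14 ≡ 2 (mod 12). So 2^{14} ≡ 2^{2} ≡ 4 (mod 13)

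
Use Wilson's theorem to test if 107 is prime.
(106)! mod 107 = 106. Since 106 ≡ -1 mod 107, 107 is prime.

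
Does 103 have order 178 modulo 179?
ord_179(103) divides 178. For each prime q|178: 103^{89}≡178, 103^{2}≡48, none ≡ 1. So 103 has order 178 and is a primitive root mod 179.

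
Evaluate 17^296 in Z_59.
Using Fermat: 17^{58} ≡ 1 mod 59. 296 ≡ 6 mod 58. So 17^{296} ≡ 17^{6} ≡ 20 mod 59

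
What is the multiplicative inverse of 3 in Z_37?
Since 37 is prime, by Fermat 3^(-1) ≡ 3^{35} ≡ 25 mod 37. Verify: 3 × 25 = 75 ≡ 1 mod 37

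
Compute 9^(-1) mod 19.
Since 19 is prime, by Fermat 9^(-1) ≡ 9^{17} ≡ 17 mod 19. Verify: 9 × 17 = 153 ≡ 1 mod 19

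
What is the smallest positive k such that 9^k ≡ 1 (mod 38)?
Powers of 9 mod 38: 9^1≡9, 9^2≡5, 9^3≡7, 9^4≡25, 9^5≡35, 9^6≡11, 9^7≡23, 9^8≡17, 9^9≡1. Order = 9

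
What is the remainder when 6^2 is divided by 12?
6^{2} = 36 ≡ 0 (mod 12)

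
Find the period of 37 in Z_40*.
Powers of 37 mod 40: 37^1≡37, 37^2≡9, 37^3≡13, 37^4≡1. ord_40(37) = 4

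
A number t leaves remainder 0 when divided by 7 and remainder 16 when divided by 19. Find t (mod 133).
M = 7 × 19 = 133. M₁ = 19, y₁ ≡ 3 (mod 7). M₂ = 7, y₂ ≡ 11 (mod 19). t = 0×19×3 + 16×7×11 ≡ 35 (mod 133)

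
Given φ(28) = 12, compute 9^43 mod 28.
By Euler: 9^{12} ≡ 1 mod 28 since gcd(9, 28) = 1. 43 = 3×12 + 7. So 9^{43} ≡ 9^{7} ≡ 9 mod 28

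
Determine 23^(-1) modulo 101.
Since 101 is prime, by Fermat 23^(-1) ≡ 23^{99} ≡ 22 mod 101. Verify: 23 × 22 = 506 ≡ 1 mod 101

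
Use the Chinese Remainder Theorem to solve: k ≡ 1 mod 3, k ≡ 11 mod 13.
M = 3 × 13 = 39. M₁ = 13, y₁ ≡ 1 mod 3. M₂ = 3, y₂ ≡ 9 mod 13. k = 1×13×1 + 11×3×9 ≡ 37 mod 39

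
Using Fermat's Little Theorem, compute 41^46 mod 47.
By Fermat's Little Theorem, 41^{46} ≡ 1 (mod 47) since 47 is prime and gcd(41, 47) = 1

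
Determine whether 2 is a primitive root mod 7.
2^{3} ≡ 1 mod 7 and 3 < 6, so ord_7(2) = 3 ≠ 6 and 2 is not a primitive root.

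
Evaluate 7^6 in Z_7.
By repeated squaring mod 7: 7^{1}≡0, 7^{2}≡0, 7^{4}≡0. Then 7^{6} = 7^{4+2} ≡ 0 × 0 ≡ 0 mod 7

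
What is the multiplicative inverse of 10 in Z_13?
Since 13 is prime, by Fermat 10^(-1) ≡ 10^{11} ≡ 4 (mod 13). Verify: 10 × 4 = 40 ≡ 1 (mod 13)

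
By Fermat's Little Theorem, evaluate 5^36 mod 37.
By Fermat's Little Theorem, 5^{36} ≡ 1 (mod 37) since 37 is prime and gcd(5, 37) = 1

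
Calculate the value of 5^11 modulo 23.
By repeated squaring mod 23: 5^{1}≡5, 5^{2}≡2, 5^{4}≡4, 5^{8}≡16. Then 5^{11} = 5^{8+2+1} ≡ 16 × 2 × 5 ≡ 22 mod 23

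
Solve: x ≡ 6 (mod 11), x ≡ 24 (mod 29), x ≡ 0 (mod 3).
M = 11 × 29 × 3 = 957. M₁ = 87, y₁ ≡ 10 (mod 11). M₂ = 33, y₂ ≡ 22 (mod 29). M₃ = 319, y₃ ≡ 1 (mod 3). x = 6×87×10 + 24×33×22 + 0×319×1 ≡ 633 (mod 957)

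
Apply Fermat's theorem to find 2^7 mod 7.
By Fermat: 2^{6} ≡ 1 mod 7. So 2^{7} = 2^{6} · 2^{1} ≡ 2^{1} ≡ 2 mod 7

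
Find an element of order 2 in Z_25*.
24 has order 2 mod 25 since 24^{2} ≡ 1 mod 25 and no smaller power works.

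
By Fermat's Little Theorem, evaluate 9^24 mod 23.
By Fermat: 9^{22} ≡ 1 mod 23. So 9^{24} = 9^{22} · 9^{2} ≡ 9^{2} ≡ 12 mod 23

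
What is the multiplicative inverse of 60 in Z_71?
Since 71 is prime, by Fermat 60^(-1) ≡ 60^{69} ≡ 58 (mod 71). Verify: 60 × 58 = 3480 ≡ 1 (mod 71)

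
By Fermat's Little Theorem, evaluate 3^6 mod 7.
By Fermat's Little Theorem, 3^{6} ≡ 1 (mod 7) since 7 is prime and gcd(3, 7) = 1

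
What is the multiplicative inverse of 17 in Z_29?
Since 29 is prime, by Fermat 17^(-1) ≡ 17^{27} ≡ 12 (mod 29). Verify: 17 × 12 = 204 ≡ 1 (mod 29)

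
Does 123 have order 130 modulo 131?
123^{65} ≡ 1 mod 131 and 65 < 130, so ord_131(123) = 65 ≠ 130 and 123 is not a primitive root.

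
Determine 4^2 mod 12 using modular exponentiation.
4^{2} = 16 ≡ 4 (mod 12)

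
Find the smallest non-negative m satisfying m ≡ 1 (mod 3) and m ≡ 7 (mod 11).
M = 3 × 11 = 33. M₁ = 11, y₁ ≡ 2 (mod 3). M₂ = 3, y₂ ≡ 4 (mod 11). m = 1×11×2 + 7×3×4 ≡ 7 (mod 33)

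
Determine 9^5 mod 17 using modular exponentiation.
By repeated squaring (mod 17): 9^{1}≡9, 9^{2}≡13, 9^{4}≡16. Then 9^{5} = 9^{4+1} ≡ 16 × 9 ≡ 8 (mod 17)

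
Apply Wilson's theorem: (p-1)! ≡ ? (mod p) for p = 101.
By Wilson's theorem, (100)! ≡ -1 ≡ 100 (mod 101)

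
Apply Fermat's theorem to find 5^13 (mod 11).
By Fermat: 5^{10} ≡ 1 (mod 11). So 5^{13} = 5^{10} · 5^{3} ≡ 5^{3} ≡ 4 (mod 11)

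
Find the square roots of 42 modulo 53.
The square roots of 42 mod 53 are 28 and 25. Verify: 28² = 784 ≡ 42 mod 53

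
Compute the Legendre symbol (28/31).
(28/31) = 28^{15} mod 31 = 1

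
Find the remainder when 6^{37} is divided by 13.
By Fermat: 6^{12} ≡ 1 (mod 13). 37 = 3×12 + 1. So 6^{37} ≡ 6^{1} ≡ 6 (mod 13)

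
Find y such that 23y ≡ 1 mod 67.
Since 67 is prime, by Fermat 23^(-1) ≡ 23^{65} ≡ 35 mod 67. Verify: 23 × 35 = 805 ≡ 1 mod 67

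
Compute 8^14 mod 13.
Using Fermat: 8^{12} ≡ 1 mod 13. 14 ≡ 2 mod 12. So 8^{14} ≡ 8^{2} ≡ 12 mod 13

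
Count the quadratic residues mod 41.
Exactly half the non-zero residues mod a prime are QRs: (41-1)/2 = 20.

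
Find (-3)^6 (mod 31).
By repeated squaring (mod 31): (-3)^{1}≡28, (-3)^{2}≡9, (-3)^{4}≡19. Then (-3)^{6} = (-3)^{4+2} ≡ 19 × 9 ≡ 16 (mod 31)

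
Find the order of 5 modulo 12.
Powers of 5 mod 12: 5^1≡5, 5^2≡1. Order = 2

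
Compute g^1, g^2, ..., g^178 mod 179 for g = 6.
6^1, 6^2, ..., 6^{178} mod 179: [6, 36, 37, 43, 79, 116, 159, 59, 175, 155, 35, 31, 7, 42, 73, 80, 122, 16, 96, 39, 55, 151, 11, 66, 38, 49, 115, 153, 23, 138, 112, 135, 94, 27, 162, 77, 104, 87, 164, 89, 176, 161, 71, 68, 50, 121, 10, 60, 2, 12, 72, 74, 86, 158, 53, 139, 118, 171, 131, 70, 62, 14, 84, 146, 160, 65, 32, 13, 78, 110, 123, 22, 132, 76, 98, 51, 127, 46, 97, 45, 91, 9, 54, 145, 154, 29, 174, 149, 178, 173, 143, 142, 136, 100, 63, 20, 120, 4, 24, 144, 148, 172, 137, 106, 99, 57, 163, 83, 140, 124, 28, 168, 113, 141, 130, 64, 26, 156, 41, 67, 44, 85, 152, 17, 102, 75, 92, 15, 90, 3, 18, 108, 111, 129, 58, 169, 119, 177, 167, 107, 105, 93, 21, 126, 40, 61, 8, 48, 109, 117, 165, 95, 33, 19, 114, 147, 166, 101, 69, 56, 157, 47, 103, 81, 128, 52, 133, 82, 134, 88, 170, 125, 34, 25, 150, 5, 30, 1]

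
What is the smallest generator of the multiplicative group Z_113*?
g = 3. For each prime q|112: 3^{56}≡112, 3^{16}≡49, none ≡ 1, so ord_113(3) = 112 and 3 is a primitive root.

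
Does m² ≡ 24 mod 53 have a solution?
By Euler's criterion: 24^{26} ≡ 1 mod 53. Since this equals 1, 24 is a QR.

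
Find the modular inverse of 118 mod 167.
Since 167 is prime, by Fermat 118^(-1) ≡ 118^{165} ≡ 92 mod 167. Verify: 118 × 92 = 10856 ≡ 1 mod 167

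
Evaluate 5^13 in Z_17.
By repeated squaring mod 17: 5^{1}≡5, 5^{2}≡8, 5^{4}≡13, 5^{8}≡16. Then 5^{13} = 5^{8+4+1} ≡ 16 × 13 × 5 ≡ 3 mod 17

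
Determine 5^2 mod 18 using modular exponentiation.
5^{2} = 25 ≡ 7 (mod 18)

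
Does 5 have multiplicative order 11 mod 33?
Powers of 5 mod 33: 5^1≡5, 5^2≡25, 5^3≡26, 5^4≡31, 5^5≡23, 5^6≡16, 5^7≡14, 5^8≡4, 5^9≡20, 5^10≡1. Already 5^10≡1, so the order is 10 < 11. No, the actual order is 10.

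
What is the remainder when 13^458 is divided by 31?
Using Fermat: 13^{30} ≡ 1 (mod 31). 458 ≡ 8 (mod 30). So 13^{458} ≡ 13^{8} ≡ 7 (mod 31)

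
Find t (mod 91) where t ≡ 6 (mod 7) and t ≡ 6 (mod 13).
M = 7 × 13 = 91. M₁ = 13, y₁ ≡ 6 (mod 7). M₂ = 7, y₂ ≡ 2 (mod 13). t = 6×13×6 + 6×7×2 ≡ 6 (mod 91)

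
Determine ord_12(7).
Powers of 7 mod 12: 7^1≡7, 7^2≡1. ord_12(7) = 2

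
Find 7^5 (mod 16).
By repeated squaring (mod 16): 7^{1}≡7, 7^{2}≡1, 7^{4}≡1. Then 7^{5} = 7^{4+1} ≡ 1 × 7 ≡ 7 (mod 16)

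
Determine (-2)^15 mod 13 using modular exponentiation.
Using Fermat: (-2)^{12} ≡ 1 (mod 13). 15 ≡ 3 (mod 12). So (-2)^{15} ≡ (-2)^{3} ≡ 5 (mod 13)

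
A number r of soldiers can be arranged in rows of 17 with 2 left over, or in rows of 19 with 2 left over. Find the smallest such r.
M = 17 × 19 = 323. M₁ = 19, y₁ ≡ 9 mod 17. M₂ = 17, y₂ ≡ 9 mod 19. r = 2×19×9 + 2×17×9 ≡ 2 mod 323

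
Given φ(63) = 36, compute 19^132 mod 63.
By Euler: 19^{36} ≡ 1 mod 63 since gcd(19, 63) = 1. 132 = 3×36 + 24. So 19^{132} ≡ 19^{24} ≡ 1 mod 63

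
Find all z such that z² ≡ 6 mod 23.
The square roots of 6 mod 23 are 12 and 11. Verify: 12² = 144 ≡ 6 mod 23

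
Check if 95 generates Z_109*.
ord_109(95) divides 108. For each prime q|108: 95^{54}≡108, 95^{36}≡63, none ≡ 1. So 95 has order 108 and is a primitive root mod 109.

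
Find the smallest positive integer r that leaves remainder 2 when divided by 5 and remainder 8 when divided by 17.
M = 5 × 17 = 85. M₁ = 17, y₁ ≡ 3 (mod 5). M₂ = 5, y₂ ≡ 7 (mod 17). r = 2×17×3 + 8×5×7 ≡ 42 (mod 85)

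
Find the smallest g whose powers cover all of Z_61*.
g = 2. Powers: [2, 4, 8, 16, 32, 3, 6, 12, ...] generates all 60 non-zero residues.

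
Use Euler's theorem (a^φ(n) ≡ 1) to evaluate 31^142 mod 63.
By Euler: 31^{36} ≡ 1 (mod 63) since gcd(31, 63) = 1. 142 = 3×36 + 34. So 31^{142} ≡ 31^{34} ≡ 4 (mod 63)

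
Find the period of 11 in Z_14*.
Powers of 11 mod 14: 11^1≡11, 11^2≡9, 11^3≡1. Order = 3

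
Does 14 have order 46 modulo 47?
14^{23} ≡ 1 mod 47 and 23 < 46, so ord_47(14) = 23 ≠ 46 and 14 is not a primitive root.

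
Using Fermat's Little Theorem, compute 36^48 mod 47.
By Fermat: 36^{46} ≡ 1 mod 47. So 36^{48} = 36^{46} · 36^{2} ≡ 36^{2} ≡ 27 mod 47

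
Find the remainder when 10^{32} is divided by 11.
By Fermat: 10^{10} ≡ 1 mod 11. 32 = 3×10 + 2. So 10^{32} ≡ 10^{2} ≡ 1 mod 11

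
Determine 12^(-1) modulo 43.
Since 43 is prime, by Fermat 12^(-1) ≡ 12^{41} ≡ 18 (mod 43). Verify: 12 × 18 = 216 ≡ 1 (mod 43)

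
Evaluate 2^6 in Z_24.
By repeated squaring (mod 24): 2^{1}≡2, 2^{2}≡4, 2^{4}≡16. Then 2^{6} = 2^{4+2} ≡ 16 × 4 ≡ 16 (mod 24)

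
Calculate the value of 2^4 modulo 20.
2^{4} = 16 ≡ 16 (mod 20)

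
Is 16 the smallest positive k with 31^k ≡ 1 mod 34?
Powers of 31 mod 34: 31^1≡31, 31^2≡9, 31^3≡7, 31^4≡13, 31^5≡29, 31^6≡15, 31^7≡23, 31^8≡33, 31^9≡3, 31^10≡25, 31^11≡27, 31^12≡21, 31^13≡5, 31^14≡19, 31^15≡11, 31^16≡1. First k with 31^k≡1 is k=16. Yes, ord_34(31) = 16.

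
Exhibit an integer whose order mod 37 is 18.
3 has order 18 mod 37 since 3^{18} ≡ 1 mod 37 and no smaller power works.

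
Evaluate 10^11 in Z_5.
By repeated squaring (mod 5): 10^{1}≡0, 10^{2}≡0, 10^{4}≡0, 10^{8}≡0. Then 10^{11} = 10^{8+2+1} ≡ 0 × 0 × 0 ≡ 0 (mod 5)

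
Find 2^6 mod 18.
By repeated squaring mod 18: 2^{1}≡2, 2^{2}≡4, 2^{4}≡16. Then 2^{6} = 2^{4+2} ≡ 16 × 4 ≡ 10 mod 18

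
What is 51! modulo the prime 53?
(52)! = (51)! × (52) ≡ -1 mod 53. So (51)! ≡ -1 × (52)^(-1) ≡ (-1)×(-1) = 1 mod 53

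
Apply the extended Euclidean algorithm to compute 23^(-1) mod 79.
Extended GCD: 23(-24) + 79(7) = 1. So 23^(-1) ≡ -24 ≡ 55 mod 79. Verify: 23 × 55 = 1265 ≡ 1 mod 79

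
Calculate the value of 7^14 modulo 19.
By repeated squaring mod 19: 7^{1}≡7, 7^{2}≡11, 7^{4}≡7, 7^{8}≡11. Then 7^{14} = 7^{8+4+2} ≡ 11 × 7 × 11 ≡ 11 mod 19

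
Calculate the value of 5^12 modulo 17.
By repeated squaring (mod 17): 5^{1}≡5, 5^{2}≡8, 5^{4}≡13, 5^{8}≡16. Then 5^{12} = 5^{8+4} ≡ 16 × 13 ≡ 4 (mod 17)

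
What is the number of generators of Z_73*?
Number of primitive roots mod 73 = φ(p-1) = φ(72) = 24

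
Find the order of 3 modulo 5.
Powers of 3 mod 5: 3^1≡3, 3^2≡4, 3^3≡2, 3^4≡1. So the order of 3 is 4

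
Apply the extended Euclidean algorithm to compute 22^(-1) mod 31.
Extended GCD: 22(-7) + 31(5) = 1. So 22^(-1) ≡ -7 ≡ 24 mod 31. Verify: 22 × 24 = 528 ≡ 1 mod 31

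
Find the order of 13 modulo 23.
Powers of 13 mod 23: 13^1≡13, 13^2≡8, 13^3≡12, 13^4≡18, 13^5≡4, 13^6≡6, 13^7≡9, 13^8≡2, 13^9≡3, 13^10≡16, 13^11≡1. ord_23(13) = 11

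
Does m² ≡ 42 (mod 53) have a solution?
By Euler's criterion: 42^{26} ≡ 1 (mod 53). Since this equals 1, 42 is a QR.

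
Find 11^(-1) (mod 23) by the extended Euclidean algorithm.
Extended GCD: 11(-2) + 23(1) = 1. So 11^(-1) ≡ -2 ≡ 21 (mod 23). Verify: 11 × 21 = 231 ≡ 1 (mod 23)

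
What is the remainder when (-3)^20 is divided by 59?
By repeated squaring mod 59: (-3)^{1}≡56, (-3)^{2}≡9, (-3)^{4}≡22, (-3)^{8}≡12, (-3)^{16}≡26. Then (-3)^{20} = (-3)^{16+4} ≡ 26 × 22 ≡ 41 mod 59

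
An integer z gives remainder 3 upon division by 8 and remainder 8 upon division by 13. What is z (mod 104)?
M = 8 × 13 = 104. M₁ = 13, y₁ ≡ 5 (mod 8). M₂ = 8, y₂ ≡ 5 (mod 13). z = 3×13×5 + 8×8×5 ≡ 99 (mod 104)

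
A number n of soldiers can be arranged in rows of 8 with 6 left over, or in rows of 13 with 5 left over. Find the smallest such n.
M = 8 × 13 = 104. M₁ = 13, y₁ ≡ 5 mod 8. M₂ = 8, y₂ ≡ 5 mod 13. n = 6×13×5 + 5×8×5 ≡ 70 mod 104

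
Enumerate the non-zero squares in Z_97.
QRs mod 97: {1, 2, 3, 4, 6, 8, 9, 11, 12, 16, 18, 22, 24, 25, 27, 31, 32, 33, 35, 36, 43, 44, 47, 48, 49, 50, 53, 54, 61, 62, 64, 65, 66, 70, 72, 73, 75, 79, 81, 85, 86, 88, 89, 91, 93, 94, 95, 96}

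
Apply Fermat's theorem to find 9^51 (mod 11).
By Fermat: 9^{10} ≡ 1 (mod 11). 51 = 5×10 + 1. So 9^{51} ≡ 9^{1} ≡ 9 (mod 11)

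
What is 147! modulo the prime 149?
(148)! = (147)! × (148) ≡ -1 mod 149. So (147)! ≡ -1 × (148)^(-1) ≡ (-1)×(-1) = 1 mod 149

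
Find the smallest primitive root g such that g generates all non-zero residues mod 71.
g = 7. For each prime q|70: 7^{35}≡70, 7^{14}≡54, 7^{10}≡45, none ≡ 1, so ord_71(7) = 70 and 7 is a primitive root.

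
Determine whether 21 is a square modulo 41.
By Euler's criterion: 21^{20} ≡ 1 (mod 41). Since this equals 1, 21 is a QR.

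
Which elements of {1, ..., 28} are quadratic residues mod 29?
Squares in Z_29*: {1, 4, 5, 6, 7, 9, 13, 16, 20, 22, 23, 24, 25, 28}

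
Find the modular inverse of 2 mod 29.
Since 29 is prime, by Fermat 2^(-1) ≡ 2^{27} ≡ 15 (mod 29). Verify: 2 × 15 = 30 ≡ 1 (mod 29)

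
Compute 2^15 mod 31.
By repeated squaring mod 31: 2^{1}≡2, 2^{2}≡4, 2^{4}≡16, 2^{8}≡8. Then 2^{15} = 2^{8+4+2+1} ≡ 8 × 16 × 4 × 2 ≡ 1 mod 31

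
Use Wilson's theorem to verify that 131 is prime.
(130)! mod 131 = 130. Since this equals -1 (mod 131), Wilson confirms 131 is prime.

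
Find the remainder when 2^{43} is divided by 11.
By Fermat: 2^{10} ≡ 1 mod 11. 43 = 4×10 + 3. So 2^{43} ≡ 2^{3} ≡ 8 mod 11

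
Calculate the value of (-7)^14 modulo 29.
By repeated squaring mod 29: (-7)^{1}≡22, (-7)^{2}≡20, (-7)^{4}≡23, (-7)^{8}≡7. Then (-7)^{14} = (-7)^{8+4+2} ≡ 7 × 23 × 20 ≡ 1 mod 29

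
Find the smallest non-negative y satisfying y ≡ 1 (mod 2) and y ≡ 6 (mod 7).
M = 2 × 7 = 14. M₁ = 7, y₁ ≡ 1 (mod 2). M₂ = 2, y₂ ≡ 4 (mod 7). y = 1×7×1 + 6×2×4 ≡ 13 (mod 14)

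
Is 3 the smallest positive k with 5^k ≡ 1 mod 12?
Powers of 5 mod 12: 5^1≡5, 5^2≡1. Already 5^2≡1, so the order is 2 < 3. No, the actual order is 2.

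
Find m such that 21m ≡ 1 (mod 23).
Since 23 is prime, by Fermat 21^(-1) ≡ 21^{21} ≡ 11 (mod 23). Verify: 21 × 11 = 231 ≡ 1 (mod 23)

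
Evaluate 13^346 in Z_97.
Using Fermat: 13^{96} ≡ 1 mod 97. 346 ≡ 58 mod 96. So 13^{346} ≡ 13^{58} ≡ 53 mod 97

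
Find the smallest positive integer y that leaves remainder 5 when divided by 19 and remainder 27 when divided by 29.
M = 19 × 29 = 551. M₁ = 29, y₁ ≡ 2 (mod 19). M₂ = 19, y₂ ≡ 26 (mod 29). y = 5×29×2 + 27×19×26 ≡ 404 (mod 551)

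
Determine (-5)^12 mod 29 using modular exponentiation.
By repeated squaring (mod 29): (-5)^{1}≡24, (-5)^{2}≡25, (-5)^{4}≡16, (-5)^{8}≡24. Then (-5)^{12} = (-5)^{8+4} ≡ 24 × 16 ≡ 7 (mod 29)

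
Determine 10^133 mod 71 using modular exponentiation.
Using Fermat: 10^{70} ≡ 1 mod 71. 133 ≡ 63 mod 70. So 10^{133} ≡ 10^{63} ≡ 57 mod 71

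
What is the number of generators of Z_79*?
Number of primitive roots mod 79 = φ(p-1) = φ(78) = 24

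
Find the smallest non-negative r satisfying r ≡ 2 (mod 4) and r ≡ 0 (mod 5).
M = 4 × 5 = 20. M₁ = 5, y₁ ≡ 1 (mod 4). M₂ = 4, y₂ ≡ 4 (mod 5). r = 2×5×1 + 0×4×4 ≡ 10 (mod 20)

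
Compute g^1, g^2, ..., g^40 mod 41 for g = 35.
35^1, 35^2, ..., 35^{40} mod 41: [35, 36, 30, 25, 14, 39, 12, 10, 22, 32, 13, 4, 17, 21, 38, 18, 15, 33, 7, 40, 6, 5, 11, 16, 27, 2, 29, 31, 19, 9, 28, 37, 24, 20, 3, 23, 26, 8, 34, 1]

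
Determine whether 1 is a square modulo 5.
By Euler's criterion: 1^{2} ≡ 1 (mod 5). Since this equals 1, 1 is a QR.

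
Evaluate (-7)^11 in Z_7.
By repeated squaring (mod 7): (-7)^{1}≡0, (-7)^{2}≡0, (-7)^{4}≡0, (-7)^{8}≡0. Then (-7)^{11} = (-7)^{8+2+1} ≡ 0 × 0 × 0 ≡ 0 (mod 7)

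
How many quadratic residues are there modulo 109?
Exactly half the non-zero residues mod a prime are QRs: (109-1)/2 = 54.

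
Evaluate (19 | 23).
(19/23) = 19^{11} mod 23 = -1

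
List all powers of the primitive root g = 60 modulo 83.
60^1, 60^2, ..., 60^{82} mod 83: [60, 31, 34, 48, 58, 77, 55, 63, 45, 44, 67, 36, 2, 37, 62, 68, 13, 33, 71, 27, 43, 7, 5, 51, 72, 4, 74, 41, 53, 26, 66, 59, 54, 3, 14, 10, 19, 61, 8, 65, 82, 23, 52, 49, 35, 25, 6, 28, 20, 38, 39, 16, 47, 81, 46, 21, 15, 70, 50, 12, 56, 40, 76, 78, 32, 11, 79, 9, 42, 30, 57, 17, 24, 29, 80, 69, 73, 64, 22, 75, 18, 1]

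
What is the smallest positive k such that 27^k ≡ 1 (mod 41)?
Powers of 27 mod 41: 27^1≡27, 27^2≡32, 27^3≡3, 27^4≡40, 27^5≡14, 27^6≡9, 27^7≡38, 27^8≡1. Order = 8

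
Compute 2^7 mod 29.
By repeated squaring (mod 29): 2^{1}≡2, 2^{2}≡4, 2^{4}≡16. Then 2^{7} = 2^{4+2+1} ≡ 16 × 4 × 2 ≡ 12 (mod 29)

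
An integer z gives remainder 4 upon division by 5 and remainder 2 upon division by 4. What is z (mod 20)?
M = 5 × 4 = 20. M₁ = 4, y₁ ≡ 4 (mod 5). M₂ = 5, y₂ ≡ 1 (mod 4). z = 4×4×4 + 2×5×1 ≡ 14 (mod 20)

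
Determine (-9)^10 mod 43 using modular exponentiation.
By repeated squaring mod 43: (-9)^{1}≡34, (-9)^{2}≡38, (-9)^{4}≡25, (-9)^{8}≡23. Then (-9)^{10} = (-9)^{8+2} ≡ 23 × 38 ≡ 14 mod 43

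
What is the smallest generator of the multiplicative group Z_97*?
g = 5. Powers: [5, 25, 28, 43, 21, 8, ...] generates all 96 non-zero residues.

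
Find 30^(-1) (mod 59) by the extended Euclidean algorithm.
Extended GCD: 30(2) + 59(-1) = 1. So 30^(-1) ≡ 2 (mod 59). Verify: 30 × 2 = 60 ≡ 1 (mod 59)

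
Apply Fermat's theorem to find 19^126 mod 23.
By Fermat: 19^{22} ≡ 1 mod 23. 126 = 5×22 + 16. So 19^{126} ≡ 19^{16} ≡ 12 mod 23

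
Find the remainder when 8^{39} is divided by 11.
By Fermat: 8^{10} ≡ 1 mod 11. 39 = 3×10 + 9. So 8^{39} ≡ 8^{9} ≡ 7 mod 11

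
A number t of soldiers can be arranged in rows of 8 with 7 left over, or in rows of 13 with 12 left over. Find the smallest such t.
M = 8 × 13 = 104. M₁ = 13, y₁ ≡ 5 (mod 8). M₂ = 8, y₂ ≡ 5 (mod 13). t = 7×13×5 + 12×8×5 ≡ 103 (mod 104)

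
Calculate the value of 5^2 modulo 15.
5^{2} = 25 ≡ 10 mod 15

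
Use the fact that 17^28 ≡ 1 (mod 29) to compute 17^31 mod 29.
By Fermat: 17^{28} ≡ 1 (mod 29). So 17^{31} = 17^{28} · 17^{3} ≡ 17^{3} ≡ 12 (mod 29)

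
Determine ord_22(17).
Powers of 17 mod 22: 17^1≡17, 17^2≡3, 17^3≡7, 17^4≡9, 17^5≡21, 17^6≡5, 17^7≡19, 17^8≡15, 17^9≡13, 17^10≡1. So the order of 17 is 10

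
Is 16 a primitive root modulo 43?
16^{7} ≡ 1 mod 43 and 7 < 42, so ord_43(16) = 7 ≠ 42 and 16 is not a primitive root.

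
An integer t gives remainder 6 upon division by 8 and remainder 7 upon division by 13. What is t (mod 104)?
M = 8 × 13 = 104. M₁ = 13, y₁ ≡ 5 (mod 8). M₂ = 8, y₂ ≡ 5 (mod 13). t = 6×13×5 + 7×8×5 ≡ 46 (mod 104)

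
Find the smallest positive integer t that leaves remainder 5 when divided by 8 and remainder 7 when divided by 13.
M = 8 × 13 = 104. M₁ = 13, y₁ ≡ 5 mod 8. M₂ = 8, y₂ ≡ 5 mod 13. t = 5×13×5 + 7×8×5 ≡ 85 mod 104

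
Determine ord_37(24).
Powers of 24 mod 37: 24^1≡24, 24^2≡21, 24^3≡23, 24^4≡34, 24^5≡2, 24^6≡11, 24^7≡5, 24^8≡9, 24^9≡31, 24^10≡4, 24^11≡22, 24^12≡10, 24^13≡18, 24^14≡25, 24^15≡8, 24^16≡7, 24^17≡20, 24^18≡36, 24^19≡13, 24^20≡16, 24^21≡14, 24^22≡3, 24^23≡35, 24^24≡26, 24^25≡32, 24^26≡28, 24^27≡6, 24^28≡33, 24^29≡15, 24^30≡27, 24^31≡19, 24^32≡12, 24^33≡29, 24^34≡30, 24^35≡17, 24^36≡1. So the order of 24 is 36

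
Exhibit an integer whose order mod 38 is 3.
7 has order 3 mod 38 since 7^{3} ≡ 1 (mod 38) and no smaller power works.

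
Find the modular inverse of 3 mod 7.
Since 7 is prime, by Fermat 3^(-1) ≡ 3^{5} ≡ 5 (mod 7). Verify: 3 × 5 = 15 ≡ 1 (mod 7)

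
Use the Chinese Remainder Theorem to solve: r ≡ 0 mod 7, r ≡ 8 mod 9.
M = 7 × 9 = 63. M₁ = 9, y₁ ≡ 4 mod 7. M₂ = 7, y₂ ≡ 4 mod 9. r = 0×9×4 + 8×7×4 ≡ 35 mod 63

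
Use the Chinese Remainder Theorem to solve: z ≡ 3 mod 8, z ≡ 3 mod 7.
M = 8 × 7 = 56. M₁ = 7, y₁ ≡ 7 mod 8. M₂ = 8, y₂ ≡ 1 mod 7. z = 3×7×7 + 3×8×1 ≡ 3 mod 56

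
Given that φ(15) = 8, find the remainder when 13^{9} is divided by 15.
By Euler: 13^{8} ≡ 1 mod 15 since gcd(13, 15) = 1. 9 = 1×8 + 1. So 13^{9} ≡ 13^{1} ≡ 13 mod 15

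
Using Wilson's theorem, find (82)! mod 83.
By Wilson's theorem, (82)! ≡ -1 ≡ 82 mod 83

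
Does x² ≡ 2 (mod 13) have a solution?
By Euler's criterion: 2^{6} ≡ 12 (mod 13). Since this equals -1 (≡ 12), 2 is not a QR.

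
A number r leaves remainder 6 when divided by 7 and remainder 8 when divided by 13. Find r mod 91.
M = 7 × 13 = 91. M₁ = 13, y₁ ≡ 6 mod 7. M₂ = 7, y₂ ≡ 2 mod 13. r = 6×13×6 + 8×7×2 ≡ 34 mod 91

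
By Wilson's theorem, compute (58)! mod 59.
By Wilson's theorem, (58)! ≡ -1 ≡ 58 mod 59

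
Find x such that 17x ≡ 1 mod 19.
Since 19 is prime, by Fermat 17^(-1) ≡ 17^{17} ≡ 9 mod 19. Verify: 17 × 9 = 153 ≡ 1 mod 19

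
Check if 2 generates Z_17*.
2^{8} ≡ 1 (mod 17) and 8 < 16, so ord_17(2) = 8 ≠ 16 and 2 is not a primitive root.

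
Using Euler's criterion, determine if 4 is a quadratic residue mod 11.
By Euler's criterion: 4^{5} ≡ 1 mod 11. Since this equals 1, 4 is a QR.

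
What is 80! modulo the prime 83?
(82)! = (80)! × (81) × (82) ≡ -1 (mod 83). So (80)! ≡ -1 × [(82)(81)]^(-1) ≡ 41 (mod 83)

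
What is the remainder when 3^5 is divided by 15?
By repeated squaring mod 15: 3^{1}≡3, 3^{2}≡9, 3^{4}≡6. Then 3^{5} = 3^{4+1} ≡ 6 × 3 ≡ 3 mod 15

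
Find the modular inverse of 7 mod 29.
Since 29 is prime, by Fermat 7^(-1) ≡ 7^{27} ≡ 25 mod 29. Verify: 7 × 25 = 175 ≡ 1 mod 29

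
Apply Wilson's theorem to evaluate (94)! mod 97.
(96)! = (94)! × (95) × (96) ≡ -1 (mod 97). So (94)! ≡ -1 × [(96)(95)]^(-1) ≡ 48 (mod 97)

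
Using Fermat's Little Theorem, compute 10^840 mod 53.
By Fermat: 10^{52} ≡ 1 mod 53. 840 ≡ 8 mod 52. So 10^{840} ≡ 10^{8} ≡ 24 mod 53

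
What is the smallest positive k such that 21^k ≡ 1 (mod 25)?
Powers of 21 mod 25: 21^1≡21, 21^2≡16, 21^3≡11, 21^4≡6, 21^5≡1. ord_25(21) = 5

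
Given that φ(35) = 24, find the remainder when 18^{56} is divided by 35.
By Euler: 18^{24} ≡ 1 (mod 35) since gcd(18, 35) = 1. 56 = 2×24 + 8. So 18^{56} ≡ 18^{8} ≡ 16 (mod 35)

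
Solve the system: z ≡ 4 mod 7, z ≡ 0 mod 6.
M = 7 × 6 = 42. M₁ = 6, y₁ ≡ 6 mod 7. M₂ = 7, y₂ ≡ 1 mod 6. z = 4×6×6 + 0×7×1 ≡ 18 mod 42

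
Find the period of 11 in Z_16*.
Powers of 11 mod 16: 11^1≡11, 11^2≡9, 11^3≡3, 11^4≡1. Order = 4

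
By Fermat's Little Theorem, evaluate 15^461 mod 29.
By Fermat: 15^{28} ≡ 1 mod 29. 461 ≡ 13 mod 28. So 15^{461} ≡ 15^{13} ≡ 27 mod 29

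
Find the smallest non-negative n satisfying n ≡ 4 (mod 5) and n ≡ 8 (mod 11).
M = 5 × 11 = 55. M₁ = 11, y₁ ≡ 1 (mod 5). M₂ = 5, y₂ ≡ 9 (mod 11). n = 4×11×1 + 8×5×9 ≡ 19 (mod 55)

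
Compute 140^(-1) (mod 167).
Since 167 is prime, by Fermat 140^(-1) ≡ 140^{165} ≡ 68 (mod 167). Verify: 140 × 68 = 9520 ≡ 1 (mod 167)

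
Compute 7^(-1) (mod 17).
Since 17 is prime, by Fermat 7^(-1) ≡ 7^{15} ≡ 5 (mod 17). Verify: 7 × 5 = 35 ≡ 1 (mod 17)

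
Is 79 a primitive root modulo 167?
ord_167(79) divides 166. For each prime q|166: 79^{83}≡166, 79^{2}≡62, none ≡ 1. So 79 has order 166 and is a primitive root mod 167.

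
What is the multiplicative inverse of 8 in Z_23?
Since 23 is prime, by Fermat 8^(-1) ≡ 8^{21} ≡ 3 mod 23. Verify: 8 × 3 = 24 ≡ 1 mod 23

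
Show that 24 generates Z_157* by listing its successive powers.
24^1, 24^2, ..., 24^{156} mod 157: [24, 105, 8, 35, 55, 64, 123, 126, 41, 42, 66, 14, 22, 57, 112, 19, 142, 111, 152, 37, 103, 117, 139, 39, 151, 13, 155, 109, 104, 141, 87, 47, 29, 68, 62, 75, 73, 25, 129, 113, 43, 90, 119, 30, 92, 10, 83, 108, 80, 36, 79, 12, 131, 4, 96, 106, 32, 140, 63, 99, 21, 33, 7, 11, 107, 56, 88, 71, 134, 76, 97, 130, 137, 148, 98, 154, 85, 156, 133, 52, 149, 122, 102, 93, 34, 31, 116, 115, 91, 143, 135, 100, 45, 138, 15, 46, 5, 120, 54, 40, 18, 118, 6, 144, 2, 48, 53, 16, 70, 110, 128, 89, 95, 82, 84, 132, 28, 44, 114, 67, 38, 127, 65, 147, 74, 49, 77, 121, 78, 145, 26, 153, 61, 51, 125, 17, 94, 58, 136, 124, 150, 146, 50, 101, 69, 86, 23, 81, 60, 27, 20, 9, 59, 3, 72, 1]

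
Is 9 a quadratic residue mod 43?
By Euler's criterion: 9^{21} ≡ 1 mod 43. Since this equals 1, 9 is a QR.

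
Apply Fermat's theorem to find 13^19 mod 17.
By Fermat: 13^{16} ≡ 1 mod 17. So 13^{19} = 13^{16} · 13^{3} ≡ 13^{3} ≡ 4 mod 17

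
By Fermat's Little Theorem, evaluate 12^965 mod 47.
By Fermat: 12^{46} ≡ 1 mod 47. 965 ≡ 45 mod 46. So 12^{965} ≡ 12^{45} ≡ 4 mod 47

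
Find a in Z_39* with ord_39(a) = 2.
14 has order 2 mod 39 since 14^{2} ≡ 1 (mod 39) and no smaller power works.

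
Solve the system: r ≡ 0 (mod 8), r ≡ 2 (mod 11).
M = 8 × 11 = 88. M₁ = 11, y₁ ≡ 3 (mod 8). M₂ = 8, y₂ ≡ 7 (mod 11). r = 0×11×3 + 2×8×7 ≡ 24 (mod 88)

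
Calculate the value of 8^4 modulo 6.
8^{4} = 4096 ≡ 4 (mod 6)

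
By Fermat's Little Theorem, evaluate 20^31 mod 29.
By Fermat: 20^{28} ≡ 1 (mod 29). So 20^{31} = 20^{28} · 20^{3} ≡ 20^{3} ≡ 25 (mod 29)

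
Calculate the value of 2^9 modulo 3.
Using Fermat: 2^{2} ≡ 1 (mod 3). 9 ≡ 1 (mod 2). So 2^{9} ≡ 2^{1} ≡ 2 (mod 3)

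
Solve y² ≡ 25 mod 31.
The square roots of 25 mod 31 are 5 and 26. Verify: 5² = 25 ≡ 25 mod 31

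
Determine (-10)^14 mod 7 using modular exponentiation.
Using Fermat: (-10)^{6} ≡ 1 (mod 7). 14 ≡ 2 (mod 6). So (-10)^{14} ≡ (-10)^{2} ≡ 2 (mod 7)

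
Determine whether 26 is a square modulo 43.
By Euler's criterion: 26^{21} ≡ 42 (mod 43). Since this equals -1 (≡ 42), 26 is not a QR.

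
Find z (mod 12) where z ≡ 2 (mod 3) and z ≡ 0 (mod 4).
M = 3 × 4 = 12. M₁ = 4, y₁ ≡ 1 (mod 3). M₂ = 3, y₂ ≡ 3 (mod 4). z = 2×4×1 + 0×3×3 ≡ 8 (mod 12)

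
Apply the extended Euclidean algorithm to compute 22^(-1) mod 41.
Extended GCD: 22(-13) + 41(7) = 1. So 22^(-1) ≡ -13 ≡ 28 (mod 41). Verify: 22 × 28 = 616 ≡ 1 (mod 41)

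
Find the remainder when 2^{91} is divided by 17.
By Fermat: 2^{16} ≡ 1 (mod 17). 91 = 5×16 + 11. So 2^{91} ≡ 2^{11} ≡ 8 (mod 17)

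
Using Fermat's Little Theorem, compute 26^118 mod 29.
By Fermat: 26^{28} ≡ 1 mod 29. 118 = 4×28 + 6. So 26^{118} ≡ 26^{6} ≡ 4 mod 29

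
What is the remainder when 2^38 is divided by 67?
By repeated squaring (mod 67): 2^{1}≡2, 2^{2}≡4, 2^{4}≡16, 2^{8}≡55, 2^{16}≡10, 2^{32}≡33. Then 2^{38} = 2^{32+4+2} ≡ 33 × 16 × 4 ≡ 35 (mod 67)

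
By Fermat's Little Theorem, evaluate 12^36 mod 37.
By Fermat's Little Theorem, 12^{36} ≡ 1 (mod 37) since 37 is prime and gcd(12, 37) = 1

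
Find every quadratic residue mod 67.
QRs mod 67: {1, 4, 6, 9, 10, 14, 15, 16, 17, 19, 21, 22, 23, 24, 25, 26, 29, 33, 35, 36, 37, 39, 40, 47, 49, 54, 55, 56, 59, 60, 62, 64, 65}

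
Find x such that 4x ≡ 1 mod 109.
Since 109 is prime, by Fermat 4^(-1) ≡ 4^{107} ≡ 82 mod 109. Verify: 4 × 82 = 328 ≡ 1 mod 109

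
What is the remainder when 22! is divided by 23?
By Wilson's theorem, (22)! ≡ -1 ≡ 22 mod 23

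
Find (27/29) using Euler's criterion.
(27/29) = 27^{14} mod 29 = -1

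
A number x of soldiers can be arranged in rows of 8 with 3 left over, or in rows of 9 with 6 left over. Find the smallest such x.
M = 8 × 9 = 72. M₁ = 9, y₁ ≡ 1 (mod 8). M₂ = 8, y₂ ≡ 8 (mod 9). x = 3×9×1 + 6×8×8 ≡ 51 (mod 72)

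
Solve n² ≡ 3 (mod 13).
The square roots of 3 mod 13 are 9 and 4. Verify: 9² = 81 ≡ 3 (mod 13)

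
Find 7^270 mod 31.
Using Fermat: 7^{30} ≡ 1 mod 31. 270 ≡ 0 mod 30. So 7^{270} ≡ 7^{0} ≡ 1 mod 31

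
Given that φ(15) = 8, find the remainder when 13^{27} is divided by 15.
By Euler: 13^{8} ≡ 1 (mod 15) since gcd(13, 15) = 1. 27 = 3×8 + 3. So 13^{27} ≡ 13^{3} ≡ 7 (mod 15)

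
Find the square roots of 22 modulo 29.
The square roots of 22 mod 29 are 15 and 14. Verify: 15² = 225 ≡ 22 (mod 29)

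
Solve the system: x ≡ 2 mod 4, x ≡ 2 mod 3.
M = 4 × 3 = 12. M₁ = 3, y₁ ≡ 3 mod 4. M₂ = 4, y₂ ≡ 1 mod 3. x = 2×3×3 + 2×4×1 ≡ 2 mod 12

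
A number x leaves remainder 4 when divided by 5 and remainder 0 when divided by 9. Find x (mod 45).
M = 5 × 9 = 45. M₁ = 9, y₁ ≡ 4 (mod 5). M₂ = 5, y₂ ≡ 2 (mod 9). x = 4×9×4 + 0×5×2 ≡ 9 (mod 45)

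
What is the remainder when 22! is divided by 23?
By Wilson's theorem, (22)! ≡ -1 ≡ 22 (mod 23)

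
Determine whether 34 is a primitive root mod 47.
34^{23} ≡ 1 (mod 47) and 23 < 46, so ord_47(34) = 23 ≠ 46 and 34 is not a primitive root.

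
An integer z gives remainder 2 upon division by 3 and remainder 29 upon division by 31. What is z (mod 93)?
M = 3 × 31 = 93. M₁ = 31, y₁ ≡ 1 (mod 3). M₂ = 3, y₂ ≡ 21 (mod 31). z = 2×31×1 + 29×3×21 ≡ 29 (mod 93)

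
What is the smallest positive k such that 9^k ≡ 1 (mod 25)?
Powers of 9 mod 25: 9^1≡9, 9^2≡6, 9^3≡4, 9^4≡11, 9^5≡24, 9^6≡16, 9^7≡19, 9^8≡21, 9^9≡14, 9^10≡1. ord_25(9) = 10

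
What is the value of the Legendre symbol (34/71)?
(34/71) = 34^{35} mod 71 = -1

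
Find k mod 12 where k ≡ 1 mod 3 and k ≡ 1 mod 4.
M = 3 × 4 = 12. M₁ = 4, y₁ ≡ 1 mod 3. M₂ = 3, y₂ ≡ 3 mod 4. k = 1×4×1 + 1×3×3 ≡ 1 mod 12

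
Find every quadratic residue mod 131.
QRs mod 131: {1, 3, 4, 5, 7, 9, 11, 12, 13, 15, 16, 20, 21, 25, 27, 28, 33, 34, 35, 36, 38, 39, 41, 43, 44, 45, 46, 48, 49, 52, 53, 55, 58, 59, 60, 61, 62, 63, 64, 65, 74, 75, 77, 80, 81, 84, 89, 91, 94, 99, 100, 101, 102, 105, 107, 108, 109, 112, 113, 114, 117, 121, 123, 125, 129}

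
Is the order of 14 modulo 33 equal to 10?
Powers of 14 mod 33: 14^1≡14, 14^2≡31, 14^3≡5, 14^4≡4, 14^5≡23, 14^6≡25, 14^7≡20, 14^8≡16, 14^9≡26, 14^10≡1. First k with 14^k≡1 is k=10. Yes, ord_33(14) = 10.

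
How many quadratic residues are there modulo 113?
For prime 113, there are (p-1)/2 = (113-1)/2 = 56 quadratic residues (excluding 0).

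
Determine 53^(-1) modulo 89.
Since 89 is prime, by Fermat 53^(-1) ≡ 53^{87} ≡ 42 (mod 89). Verify: 53 × 42 = 2226 ≡ 1 (mod 89)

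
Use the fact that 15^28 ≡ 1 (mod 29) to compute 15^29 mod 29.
By Fermat: 15^{28} ≡ 1 (mod 29). So 15^{29} = 15^{28} · 15^{1} ≡ 15^{1} ≡ 15 (mod 29)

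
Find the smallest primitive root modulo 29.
g = 2. Powers: [2, 4, 8, 16, 3, 6, 12, 24, 19, ...] generates all 28 non-zero residues.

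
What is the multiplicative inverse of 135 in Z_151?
Since 151 is prime, by Fermat 135^(-1) ≡ 135^{149} ≡ 66 (mod 151). Verify: 135 × 66 = 8910 ≡ 1 (mod 151)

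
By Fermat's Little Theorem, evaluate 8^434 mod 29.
By Fermat: 8^{28} ≡ 1 (mod 29). 434 ≡ 14 (mod 28). So 8^{434} ≡ 8^{14} ≡ 28 (mod 29)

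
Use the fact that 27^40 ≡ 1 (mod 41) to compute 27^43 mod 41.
By Fermat: 27^{40} ≡ 1 (mod 41). So 27^{43} = 27^{40} · 27^{3} ≡ 27^{3} ≡ 3 (mod 41)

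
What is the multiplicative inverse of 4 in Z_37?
Since 37 is prime, by Fermat 4^(-1) ≡ 4^{35} ≡ 28 mod 37. Verify: 4 × 28 = 112 ≡ 1 mod 37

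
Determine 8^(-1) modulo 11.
Since 11 is prime, by Fermat 8^(-1) ≡ 8^{9} ≡ 7 mod 11. Verify: 8 × 7 = 56 ≡ 1 mod 11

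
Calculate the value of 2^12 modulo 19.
By repeated squaring (mod 19): 2^{1}≡2, 2^{2}≡4, 2^{4}≡16, 2^{8}≡9. Then 2^{12} = 2^{8+4} ≡ 9 × 16 ≡ 11 (mod 19)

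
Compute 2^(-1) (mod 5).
Since 5 is prime, by Fermat 2^(-1) ≡ 2^{3} ≡ 3 (mod 5). Verify: 2 × 3 = 6 ≡ 1 (mod 5)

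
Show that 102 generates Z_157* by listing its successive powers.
102^1, 102^2, ..., 102^{156} mod 157: [102, 42, 45, 37, 6, 141, 95, 113, 65, 36, 61, 99, 50, 76, 59, 52, 123, 143, 142, 40, 155, 110, 73, 67, 83, 145, 32, 124, 88, 27, 85, 35, 116, 57, 5, 39, 53, 68, 28, 30, 77, 4, 94, 11, 23, 148, 24, 93, 66, 138, 103, 144, 87, 82, 43, 147, 79, 51, 21, 101, 97, 3, 149, 126, 135, 111, 18, 109, 128, 25, 38, 108, 26, 140, 150, 71, 20, 156, 55, 115, 112, 120, 151, 16, 62, 44, 92, 121, 96, 58, 107, 81, 98, 105, 34, 14, 15, 117, 2, 47, 84, 90, 74, 12, 125, 33, 69, 130, 72, 122, 41, 100, 152, 118, 104, 89, 129, 127, 80, 153, 63, 146, 134, 9, 133, 64, 91, 19, 54, 13, 70, 75, 114, 10, 78, 106, 136, 56, 60, 154, 8, 31, 22, 46, 139, 48, 29, 132, 119, 49, 131, 17, 7, 86, 137, 1]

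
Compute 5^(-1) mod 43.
Since 43 is prime, by Fermat 5^(-1) ≡ 5^{41} ≡ 26 mod 43. Verify: 5 × 26 = 130 ≡ 1 mod 43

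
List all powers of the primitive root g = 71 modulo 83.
71^1, 71^2, ..., 71^{82} mod 83: [71, 61, 15, 69, 2, 59, 39, 30, 55, 4, 35, 78, 60, 27, 8, 70, 73, 37, 54, 16, 57, 63, 74, 25, 32, 31, 43, 65, 50, 64, 62, 3, 47, 17, 45, 41, 6, 11, 34, 7, 82, 12, 22, 68, 14, 81, 24, 44, 53, 28, 79, 48, 5, 23, 56, 75, 13, 10, 46, 29, 67, 26, 20, 9, 58, 51, 52, 40, 18, 33, 19, 21, 80, 36, 66, 38, 42, 77, 72, 49, 76, 1]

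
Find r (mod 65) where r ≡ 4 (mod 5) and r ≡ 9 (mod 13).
M = 5 × 13 = 65. M₁ = 13, y₁ ≡ 2 (mod 5). M₂ = 5, y₂ ≡ 8 (mod 13). r = 4×13×2 + 9×5×8 ≡ 9 (mod 65)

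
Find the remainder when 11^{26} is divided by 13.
By Fermat: 11^{12} ≡ 1 mod 13. 26 = 2×12 + 2. So 11^{26} ≡ 11^{2} ≡ 4 mod 13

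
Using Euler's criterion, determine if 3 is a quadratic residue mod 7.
By Euler's criterion: 3^{3} ≡ 6 (mod 7). Since this equals -1 (≡ 6), 3 is not a QR.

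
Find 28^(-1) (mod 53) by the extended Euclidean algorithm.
Extended GCD: 28(-17) + 53(9) = 1. So 28^(-1) ≡ -17 ≡ 36 (mod 53). Verify: 28 × 36 = 1008 ≡ 1 (mod 53)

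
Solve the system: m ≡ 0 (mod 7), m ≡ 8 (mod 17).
M = 7 × 17 = 119. M₁ = 17, y₁ ≡ 5 (mod 7). M₂ = 7, y₂ ≡ 5 (mod 17). m = 0×17×5 + 8×7×5 ≡ 42 (mod 119)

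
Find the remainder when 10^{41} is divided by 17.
By Fermat: 10^{16} ≡ 1 (mod 17). 41 = 2×16 + 9. So 10^{41} ≡ 10^{9} ≡ 7 (mod 17)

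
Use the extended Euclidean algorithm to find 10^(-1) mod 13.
Extended GCD: 10(4) + 13(-3) = 1. So 10^(-1) ≡ 4 (mod 13). Verify: 10 × 4 = 40 ≡ 1 (mod 13)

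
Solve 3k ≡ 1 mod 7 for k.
Since 7 is prime, by Fermat 3^(-1) ≡ 3^{5} ≡ 5 mod 7. Verify: 3 × 5 = 15 ≡ 1 mod 7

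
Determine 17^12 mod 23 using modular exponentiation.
By repeated squaring (mod 23): 17^{1}≡17, 17^{2}≡13, 17^{4}≡8, 17^{8}≡18. Then 17^{12} = 17^{8+4} ≡ 18 × 8 ≡ 6 (mod 23)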